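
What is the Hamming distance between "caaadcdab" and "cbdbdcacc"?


Comparing "caaadcdab" and "cbdbdcacc" position by position:
  Position 0: 'c' vs 'c' => same
  Position 1: 'a' vs 'b' => differ
  Position 2: 'a' vs 'd' => differ
  Position 3: 'a' vs 'b' => differ
  Position 4: 'd' vs 'd' => same
  Position 5: 'c' vs 'c' => same
  Position 6: 'd' vs 'a' => differ
  Position 7: 'a' vs 'c' => differ
  Position 8: 'b' vs 'c' => differ
Total differences (Hamming distance): 6

6


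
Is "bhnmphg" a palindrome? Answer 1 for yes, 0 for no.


Input: bhnmphg
Reversed: ghpmnhb
  Compare pos 0 ('b') with pos 6 ('g'): MISMATCH
  Compare pos 1 ('h') with pos 5 ('h'): match
  Compare pos 2 ('n') with pos 4 ('p'): MISMATCH
Result: not a palindrome

0


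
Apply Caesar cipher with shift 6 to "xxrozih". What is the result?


Caesar cipher: shift "xxrozih" by 6
  'x' (pos 23) + 6 = pos 3 = 'd'
  'x' (pos 23) + 6 = pos 3 = 'd'
  'r' (pos 17) + 6 = pos 23 = 'x'
  'o' (pos 14) + 6 = pos 20 = 'u'
  'z' (pos 25) + 6 = pos 5 = 'f'
  'i' (pos 8) + 6 = pos 14 = 'o'
  'h' (pos 7) + 6 = pos 13 = 'n'
Result: ddxufon

ddxufon


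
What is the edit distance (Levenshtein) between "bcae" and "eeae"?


Computing edit distance: "bcae" -> "eeae"
DP table:
           e    e    a    e
      0    1    2    3    4
  b   1    1    2    3    4
  c   2    2    2    3    4
  a   3    3    3    2    3
  e   4    3    3    3    2
Edit distance = dp[4][4] = 2

2


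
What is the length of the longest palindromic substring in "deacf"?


Input: "deacf"
Checking substrings for palindromes:
  No multi-char palindromic substrings found
Longest palindromic substring: "d" with length 1

1


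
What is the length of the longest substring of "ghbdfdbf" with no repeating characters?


Input: "ghbdfdbf"
Sliding window (track last position of each char):
  Position 0 ('g'): window [0,0] length 1 -- new best
  Position 1 ('h'): window [0,1] length 2 -- new best
  Position 2 ('b'): window [0,2] length 3 -- new best
  Position 3 ('d'): window [0,3] length 4 -- new best
  Position 4 ('f'): window [0,4] length 5 -- new best
  Position 5 ('d'): repeat (last at 3), move window start to 4
  Position 5 ('d'): window [4,5] length 2
  Position 6 ('b'): window [4,6] length 3
  Position 7 ('f'): repeat (last at 4), move window start to 5
  Position 7 ('f'): window [5,7] length 3
Longest substring with no repeats: "ghbdf" with length 5

5


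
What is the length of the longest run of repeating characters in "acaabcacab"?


Input: "acaabcacab"
Scanning for longest run:
  Position 1 ('c'): new char, reset run to 1
  Position 2 ('a'): new char, reset run to 1
  Position 3 ('a'): continues run of 'a', length=2
  Position 4 ('b'): new char, reset run to 1
  Position 5 ('c'): new char, reset run to 1
  Position 6 ('a'): new char, reset run to 1
  Position 7 ('c'): new char, reset run to 1
  Position 8 ('a'): new char, reset run to 1
  Position 9 ('b'): new char, reset run to 1
Longest run: 'a' with length 2

2


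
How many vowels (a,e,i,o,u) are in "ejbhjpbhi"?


Input: ejbhjpbhi
Checking each character:
  'e' at position 0: vowel (running total: 1)
  'j' at position 1: consonant
  'b' at position 2: consonant
  'h' at position 3: consonant
  'j' at position 4: consonant
  'p' at position 5: consonant
  'b' at position 6: consonant
  'h' at position 7: consonant
  'i' at position 8: vowel (running total: 2)
Total vowels: 2

2


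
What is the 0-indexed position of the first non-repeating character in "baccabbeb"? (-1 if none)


Input: baccabbeb
Character frequencies:
  'a': 2
  'b': 4
  'c': 2
  'e': 1
Scanning left to right for freq == 1:
  Position 0 ('b'): freq=4, skip
  Position 1 ('a'): freq=2, skip
  Position 2 ('c'): freq=2, skip
  Position 3 ('c'): freq=2, skip
  Position 4 ('a'): freq=2, skip
  Position 5 ('b'): freq=4, skip
  Position 6 ('b'): freq=4, skip
  Position 7 ('e'): unique! => answer = 7

7


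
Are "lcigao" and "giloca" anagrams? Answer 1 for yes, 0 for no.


Strings: "lcigao", "giloca"
Sorted first:  acgilo
Sorted second: acgilo
Sorted forms match => anagrams

1


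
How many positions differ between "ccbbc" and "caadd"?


Comparing "ccbbc" and "caadd" position by position:
  Position 0: 'c' vs 'c' => same
  Position 1: 'c' vs 'a' => DIFFER
  Position 2: 'b' vs 'a' => DIFFER
  Position 3: 'b' vs 'd' => DIFFER
  Position 4: 'c' vs 'd' => DIFFER
Positions that differ: 4

4


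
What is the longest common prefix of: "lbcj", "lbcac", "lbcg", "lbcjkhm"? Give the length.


Words: lbcj, lbcac, lbcg, lbcjkhm
  Position 0: all 'l' => match
  Position 1: all 'b' => match
  Position 2: all 'c' => match
  Position 3: ('j', 'a', 'g', 'j') => mismatch, stop
LCP = "lbc" (length 3)

3


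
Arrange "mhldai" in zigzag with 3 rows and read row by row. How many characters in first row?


Zigzag "mhldai" into 3 rows:
Placing characters:
  'm' => row 0
  'h' => row 1
  'l' => row 2
  'd' => row 1
  'a' => row 0
  'i' => row 1
Rows:
  Row 0: "ma"
  Row 1: "hdi"
  Row 2: "l"
First row length: 2

2


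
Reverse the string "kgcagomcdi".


Input: kgcagomcdi
Reading characters right to left:
  Position 9: 'i'
  Position 8: 'd'
  Position 7: 'c'
  Position 6: 'm'
  Position 5: 'o'
  Position 4: 'g'
  Position 3: 'a'
  Position 2: 'c'
  Position 1: 'g'
  Position 0: 'k'
Reversed: idcmogacgk

idcmogacgk


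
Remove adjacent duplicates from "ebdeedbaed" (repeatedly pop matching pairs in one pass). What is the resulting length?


Input: ebdeedbaed
Stack-based adjacent duplicate removal:
  Read 'e': push. Stack: e
  Read 'b': push. Stack: eb
  Read 'd': push. Stack: ebd
  Read 'e': push. Stack: ebde
  Read 'e': matches stack top 'e' => pop. Stack: ebd
  Read 'd': matches stack top 'd' => pop. Stack: eb
  Read 'b': matches stack top 'b' => pop. Stack: e
  Read 'a': push. Stack: ea
  Read 'e': push. Stack: eae
  Read 'd': push. Stack: eaed
Final stack: "eaed" (length 4)

4


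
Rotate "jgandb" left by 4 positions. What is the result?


Input: "jgandb", rotate left by 4
First 4 characters: "jgan"
Remaining characters: "db"
Concatenate remaining + first: "db" + "jgan" = "dbjgan"

dbjgan


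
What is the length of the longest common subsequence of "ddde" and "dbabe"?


LCS of "ddde" and "dbabe"
DP table:
           d    b    a    b    e
      0    0    0    0    0    0
  d   0    1    1    1    1    1
  d   0    1    1    1    1    1
  d   0    1    1    1    1    1
  e   0    1    1    1    1    2
LCS length = dp[4][5] = 2

2


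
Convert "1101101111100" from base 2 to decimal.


Input: "1101101111100" in base 2
Positional expansion:
  Digit '1' (value 1) x 2^12 = 4096
  Digit '1' (value 1) x 2^11 = 2048
  Digit '0' (value 0) x 2^10 = 0
  Digit '1' (value 1) x 2^9 = 512
  Digit '1' (value 1) x 2^8 = 256
  Digit '0' (value 0) x 2^7 = 0
  Digit '1' (value 1) x 2^6 = 64
  Digit '1' (value 1) x 2^5 = 32
  Digit '1' (value 1) x 2^4 = 16
  Digit '1' (value 1) x 2^3 = 8
  Digit '1' (value 1) x 2^2 = 4
  Digit '0' (value 0) x 2^1 = 0
  Digit '0' (value 0) x 2^0 = 0
Sum = 7036

7036


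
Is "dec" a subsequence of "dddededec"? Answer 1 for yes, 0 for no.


Check if "dec" is a subsequence of "dddededec"
Greedy scan:
  Position 0 ('d'): matches sub[0] = 'd'
  Position 1 ('d'): no match needed
  Position 2 ('d'): no match needed
  Position 3 ('e'): matches sub[1] = 'e'
  Position 4 ('d'): no match needed
  Position 5 ('e'): no match needed
  Position 6 ('d'): no match needed
  Position 7 ('e'): no match needed
  Position 8 ('c'): matches sub[2] = 'c'
All 3 characters matched => is a subsequence

1


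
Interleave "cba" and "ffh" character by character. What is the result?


Interleaving "cba" and "ffh":
  Position 0: 'c' from first, 'f' from second => "cf"
  Position 1: 'b' from first, 'f' from second => "bf"
  Position 2: 'a' from first, 'h' from second => "ah"
Result: cfbfah

cfbfah


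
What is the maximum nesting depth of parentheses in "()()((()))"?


Input: "()()((()))"
Tracking depth:
  Position 0 '(': depth becomes 1
  Position 1 ')': depth becomes 0
  Position 2 '(': depth becomes 1
  Position 3 ')': depth becomes 0
  Position 4 '(': depth becomes 1
  Position 5 '(': depth becomes 2
  Position 6 '(': depth becomes 3
  Position 7 ')': depth becomes 2
  Position 8 ')': depth becomes 1
  Position 9 ')': depth becomes 0
Maximum depth reached: 3

3


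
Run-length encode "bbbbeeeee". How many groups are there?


Input: bbbbeeeee
Scanning for consecutive runs:
  Group 1: 'b' x 4 (positions 0-3)
  Group 2: 'e' x 5 (positions 4-8)
Total groups: 2

2


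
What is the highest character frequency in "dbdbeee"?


Input: dbdbeee
Character counts:
  'b': 2
  'd': 2
  'e': 3
Maximum frequency: 3

3


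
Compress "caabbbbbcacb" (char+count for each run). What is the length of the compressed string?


Input: caabbbbbcacb
Runs:
  'c' x 1 => "c1"
  'a' x 2 => "a2"
  'b' x 5 => "b5"
  'c' x 1 => "c1"
  'a' x 1 => "a1"
  'c' x 1 => "c1"
  'b' x 1 => "b1"
Compressed: "c1a2b5c1a1c1b1"
Compressed length: 14

14


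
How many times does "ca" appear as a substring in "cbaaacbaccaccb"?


Searching for "ca" in "cbaaacbaccaccb"
Scanning each position:
  Position 0: "cb" => no
  Position 1: "ba" => no
  Position 2: "aa" => no
  Position 3: "aa" => no
  Position 4: "ac" => no
  Position 5: "cb" => no
  Position 6: "ba" => no
  Position 7: "ac" => no
  Position 8: "cc" => no
  Position 9: "ca" => MATCH
  Position 10: "ac" => no
  Position 11: "cc" => no
  Position 12: "cb" => no
Total occurrences: 1

1


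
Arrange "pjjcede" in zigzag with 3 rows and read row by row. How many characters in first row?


Zigzag "pjjcede" into 3 rows:
Placing characters:
  'p' => row 0
  'j' => row 1
  'j' => row 2
  'c' => row 1
  'e' => row 0
  'd' => row 1
  'e' => row 2
Rows:
  Row 0: "pe"
  Row 1: "jcd"
  Row 2: "je"
First row length: 2

2


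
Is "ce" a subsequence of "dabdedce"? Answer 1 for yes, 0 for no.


Check if "ce" is a subsequence of "dabdedce"
Greedy scan:
  Position 0 ('d'): no match needed
  Position 1 ('a'): no match needed
  Position 2 ('b'): no match needed
  Position 3 ('d'): no match needed
  Position 4 ('e'): no match needed
  Position 5 ('d'): no match needed
  Position 6 ('c'): matches sub[0] = 'c'
  Position 7 ('e'): matches sub[1] = 'e'
All 2 characters matched => is a subsequence

1


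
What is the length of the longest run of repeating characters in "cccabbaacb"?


Input: "cccabbaacb"
Scanning for longest run:
  Position 1 ('c'): continues run of 'c', length=2
  Position 2 ('c'): continues run of 'c', length=3
  Position 3 ('a'): new char, reset run to 1
  Position 4 ('b'): new char, reset run to 1
  Position 5 ('b'): continues run of 'b', length=2
  Position 6 ('a'): new char, reset run to 1
  Position 7 ('a'): continues run of 'a', length=2
  Position 8 ('c'): new char, reset run to 1
  Position 9 ('b'): new char, reset run to 1
Longest run: 'c' with length 3

3


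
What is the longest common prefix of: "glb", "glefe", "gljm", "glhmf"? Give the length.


Words: glb, glefe, gljm, glhmf
  Position 0: all 'g' => match
  Position 1: all 'l' => match
  Position 2: ('b', 'e', 'j', 'h') => mismatch, stop
LCP = "gl" (length 2)

2


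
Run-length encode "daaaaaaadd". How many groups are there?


Input: daaaaaaadd
Scanning for consecutive runs:
  Group 1: 'd' x 1 (positions 0-0)
  Group 2: 'a' x 7 (positions 1-7)
  Group 3: 'd' x 2 (positions 8-9)
Total groups: 3

3


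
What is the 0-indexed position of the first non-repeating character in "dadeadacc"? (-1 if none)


Input: dadeadacc
Character frequencies:
  'a': 3
  'c': 2
  'd': 3
  'e': 1
Scanning left to right for freq == 1:
  Position 0 ('d'): freq=3, skip
  Position 1 ('a'): freq=3, skip
  Position 2 ('d'): freq=3, skip
  Position 3 ('e'): unique! => answer = 3

3


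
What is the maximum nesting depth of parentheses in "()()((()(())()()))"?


Input: "()()((()(())()()))"
Tracking depth:
  Position 0 '(': depth becomes 1
  Position 1 ')': depth becomes 0
  Position 2 '(': depth becomes 1
  Position 3 ')': depth becomes 0
  Position 4 '(': depth becomes 1
  Position 5 '(': depth becomes 2
  Position 6 '(': depth becomes 3
  Position 7 ')': depth becomes 2
  Position 8 '(': depth becomes 3
  Position 9 '(': depth becomes 4
  Position 10 ')': depth becomes 3
  Position 11 ')': depth becomes 2
  Position 12 '(': depth becomes 3
  Position 13 ')': depth becomes 2
  Position 14 '(': depth becomes 3
  Position 15 ')': depth becomes 2
  Position 16 ')': depth becomes 1
  Position 17 ')': depth becomes 0
Maximum depth reached: 4

4


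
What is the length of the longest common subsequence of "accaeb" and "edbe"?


LCS of "accaeb" and "edbe"
DP table:
           e    d    b    e
      0    0    0    0    0
  a   0    0    0    0    0
  c   0    0    0    0    0
  c   0    0    0    0    0
  a   0    0    0    0    0
  e   0    1    1    1    1
  b   0    1    1    2    2
LCS length = dp[6][4] = 2

2


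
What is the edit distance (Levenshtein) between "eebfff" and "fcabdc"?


Computing edit distance: "eebfff" -> "fcabdc"
DP table:
           f    c    a    b    d    c
      0    1    2    3    4    5    6
  e   1    1    2    3    4    5    6
  e   2    2    2    3    4    5    6
  b   3    3    3    3    3    4    5
  f   4    3    4    4    4    4    5
  f   5    4    4    5    5    5    5
  f   6    5    5    5    6    6    6
Edit distance = dp[6][6] = 6

6


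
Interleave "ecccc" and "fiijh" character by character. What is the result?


Interleaving "ecccc" and "fiijh":
  Position 0: 'e' from first, 'f' from second => "ef"
  Position 1: 'c' from first, 'i' from second => "ci"
  Position 2: 'c' from first, 'i' from second => "ci"
  Position 3: 'c' from first, 'j' from second => "cj"
  Position 4: 'c' from first, 'h' from second => "ch"
Result: efcicicjch

efcicicjch


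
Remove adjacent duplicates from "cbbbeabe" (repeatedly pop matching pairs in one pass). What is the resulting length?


Input: cbbbeabe
Stack-based adjacent duplicate removal:
  Read 'c': push. Stack: c
  Read 'b': push. Stack: cb
  Read 'b': matches stack top 'b' => pop. Stack: c
  Read 'b': push. Stack: cb
  Read 'e': push. Stack: cbe
  Read 'a': push. Stack: cbea
  Read 'b': push. Stack: cbeab
  Read 'e': push. Stack: cbeabe
Final stack: "cbeabe" (length 6)

6


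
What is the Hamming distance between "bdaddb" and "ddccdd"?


Comparing "bdaddb" and "ddccdd" position by position:
  Position 0: 'b' vs 'd' => differ
  Position 1: 'd' vs 'd' => same
  Position 2: 'a' vs 'c' => differ
  Position 3: 'd' vs 'c' => differ
  Position 4: 'd' vs 'd' => same
  Position 5: 'b' vs 'd' => differ
Total differences (Hamming distance): 4

4


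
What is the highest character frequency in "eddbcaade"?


Input: eddbcaade
Character counts:
  'a': 2
  'b': 1
  'c': 1
  'd': 3
  'e': 2
Maximum frequency: 3

3


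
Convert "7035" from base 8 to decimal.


Input: "7035" in base 8
Positional expansion:
  Digit '7' (value 7) x 8^3 = 3584
  Digit '0' (value 0) x 8^2 = 0
  Digit '3' (value 3) x 8^1 = 24
  Digit '5' (value 5) x 8^0 = 5
Sum = 3613

3613


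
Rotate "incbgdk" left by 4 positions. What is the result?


Input: "incbgdk", rotate left by 4
First 4 characters: "incb"
Remaining characters: "gdk"
Concatenate remaining + first: "gdk" + "incb" = "gdkincb"

gdkincb


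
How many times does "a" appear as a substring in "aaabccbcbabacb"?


Searching for "a" in "aaabccbcbabacb"
Scanning each position:
  Position 0: "a" => MATCH
  Position 1: "a" => MATCH
  Position 2: "a" => MATCH
  Position 3: "b" => no
  Position 4: "c" => no
  Position 5: "c" => no
  Position 6: "b" => no
  Position 7: "c" => no
  Position 8: "b" => no
  Position 9: "a" => MATCH
  Position 10: "b" => no
  Position 11: "a" => MATCH
  Position 12: "c" => no
  Position 13: "b" => no
Total occurrences: 5

5


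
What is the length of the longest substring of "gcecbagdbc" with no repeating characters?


Input: "gcecbagdbc"
Sliding window (track last position of each char):
  Position 0 ('g'): window [0,0] length 1 -- new best
  Position 1 ('c'): window [0,1] length 2 -- new best
  Position 2 ('e'): window [0,2] length 3 -- new best
  Position 3 ('c'): repeat (last at 1), move window start to 2
  Position 3 ('c'): window [2,3] length 2
  Position 4 ('b'): window [2,4] length 3
  Position 5 ('a'): window [2,5] length 4 -- new best
  Position 6 ('g'): window [2,6] length 5 -- new best
  Position 7 ('d'): window [2,7] length 6 -- new best
  Position 8 ('b'): repeat (last at 4), move window start to 5
  Position 8 ('b'): window [5,8] length 4
  Position 9 ('c'): window [5,9] length 5
Longest substring with no repeats: "ecbagd" with length 6

6


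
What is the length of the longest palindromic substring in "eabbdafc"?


Input: "eabbdafc"
Checking substrings for palindromes:
  [2:4] "bb" (len 2) => palindrome
Longest palindromic substring: "bb" with length 2

2


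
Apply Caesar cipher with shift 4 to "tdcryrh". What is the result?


Caesar cipher: shift "tdcryrh" by 4
  't' (pos 19) + 4 = pos 23 = 'x'
  'd' (pos 3) + 4 = pos 7 = 'h'
  'c' (pos 2) + 4 = pos 6 = 'g'
  'r' (pos 17) + 4 = pos 21 = 'v'
  'y' (pos 24) + 4 = pos 2 = 'c'
  'r' (pos 17) + 4 = pos 21 = 'v'
  'h' (pos 7) + 4 = pos 11 = 'l'
Result: xhgvcvl

xhgvcvl


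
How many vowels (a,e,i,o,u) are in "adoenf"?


Input: adoenf
Checking each character:
  'a' at position 0: vowel (running total: 1)
  'd' at position 1: consonant
  'o' at position 2: vowel (running total: 2)
  'e' at position 3: vowel (running total: 3)
  'n' at position 4: consonant
  'f' at position 5: consonant
Total vowels: 3

3


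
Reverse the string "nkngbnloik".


Input: nkngbnloik
Reading characters right to left:
  Position 9: 'k'
  Position 8: 'i'
  Position 7: 'o'
  Position 6: 'l'
  Position 5: 'n'
  Position 4: 'b'
  Position 3: 'g'
  Position 2: 'n'
  Position 1: 'k'
  Position 0: 'n'
Reversed: kiolnbgnkn

kiolnbgnkn


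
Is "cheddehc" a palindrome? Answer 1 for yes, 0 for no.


Input: cheddehc
Reversed: cheddehc
  Compare pos 0 ('c') with pos 7 ('c'): match
  Compare pos 1 ('h') with pos 6 ('h'): match
  Compare pos 2 ('e') with pos 5 ('e'): match
  Compare pos 3 ('d') with pos 4 ('d'): match
Result: palindrome

1


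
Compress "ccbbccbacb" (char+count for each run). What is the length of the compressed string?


Input: ccbbccbacb
Runs:
  'c' x 2 => "c2"
  'b' x 2 => "b2"
  'c' x 2 => "c2"
  'b' x 1 => "b1"
  'a' x 1 => "a1"
  'c' x 1 => "c1"
  'b' x 1 => "b1"
Compressed: "c2b2c2b1a1c1b1"
Compressed length: 14

14


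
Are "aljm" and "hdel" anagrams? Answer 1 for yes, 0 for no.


Strings: "aljm", "hdel"
Sorted first:  ajlm
Sorted second: dehl
Differ at position 0: 'a' vs 'd' => not anagrams

0


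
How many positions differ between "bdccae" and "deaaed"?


Comparing "bdccae" and "deaaed" position by position:
  Position 0: 'b' vs 'd' => DIFFER
  Position 1: 'd' vs 'e' => DIFFER
  Position 2: 'c' vs 'a' => DIFFER
  Position 3: 'c' vs 'a' => DIFFER
  Position 4: 'a' vs 'e' => DIFFER
  Position 5: 'e' vs 'd' => DIFFER
Positions that differ: 6

6


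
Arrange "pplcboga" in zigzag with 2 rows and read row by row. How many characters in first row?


Zigzag "pplcboga" into 2 rows:
Placing characters:
  'p' => row 0
  'p' => row 1
  'l' => row 0
  'c' => row 1
  'b' => row 0
  'o' => row 1
  'g' => row 0
  'a' => row 1
Rows:
  Row 0: "plbg"
  Row 1: "pcoa"
First row length: 4

4


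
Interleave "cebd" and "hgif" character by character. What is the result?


Interleaving "cebd" and "hgif":
  Position 0: 'c' from first, 'h' from second => "ch"
  Position 1: 'e' from first, 'g' from second => "eg"
  Position 2: 'b' from first, 'i' from second => "bi"
  Position 3: 'd' from first, 'f' from second => "df"
Result: chegbidf

chegbidf


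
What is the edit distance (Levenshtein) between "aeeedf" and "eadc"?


Computing edit distance: "aeeedf" -> "eadc"
DP table:
           e    a    d    c
      0    1    2    3    4
  a   1    1    1    2    3
  e   2    1    2    2    3
  e   3    2    2    3    3
  e   4    3    3    3    4
  d   5    4    4    3    4
  f   6    5    5    4    4
Edit distance = dp[6][4] = 4

4


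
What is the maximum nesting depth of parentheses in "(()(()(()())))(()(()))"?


Input: "(()(()(()())))(()(()))"
Tracking depth:
  Position 0 '(': depth becomes 1
  Position 1 '(': depth becomes 2
  Position 2 ')': depth becomes 1
  Position 3 '(': depth becomes 2
  Position 4 '(': depth becomes 3
  Position 5 ')': depth becomes 2
  Position 6 '(': depth becomes 3
  Position 7 '(': depth becomes 4
  Position 8 ')': depth becomes 3
  Position 9 '(': depth becomes 4
  Position 10 ')': depth becomes 3
  Position 11 ')': depth becomes 2
  Position 12 ')': depth becomes 1
  Position 13 ')': depth becomes 0
  Position 14 '(': depth becomes 1
  Position 15 '(': depth becomes 2
  Position 16 ')': depth becomes 1
  Position 17 '(': depth becomes 2
  Position 18 '(': depth becomes 3
  Position 19 ')': depth becomes 2
  Position 20 ')': depth becomes 1
  Position 21 ')': depth becomes 0
Maximum depth reached: 4

4


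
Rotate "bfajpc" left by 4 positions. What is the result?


Input: "bfajpc", rotate left by 4
First 4 characters: "bfaj"
Remaining characters: "pc"
Concatenate remaining + first: "pc" + "bfaj" = "pcbfaj"

pcbfaj


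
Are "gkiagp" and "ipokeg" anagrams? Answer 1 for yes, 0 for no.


Strings: "gkiagp", "ipokeg"
Sorted first:  aggikp
Sorted second: egikop
Differ at position 0: 'a' vs 'e' => not anagrams

0


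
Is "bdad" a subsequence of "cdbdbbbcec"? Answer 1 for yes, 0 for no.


Check if "bdad" is a subsequence of "cdbdbbbcec"
Greedy scan:
  Position 0 ('c'): no match needed
  Position 1 ('d'): no match needed
  Position 2 ('b'): matches sub[0] = 'b'
  Position 3 ('d'): matches sub[1] = 'd'
  Position 4 ('b'): no match needed
  Position 5 ('b'): no match needed
  Position 6 ('b'): no match needed
  Position 7 ('c'): no match needed
  Position 8 ('e'): no match needed
  Position 9 ('c'): no match needed
Only matched 2/4 characters => not a subsequence

0


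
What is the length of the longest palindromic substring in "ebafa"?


Input: "ebafa"
Checking substrings for palindromes:
  [2:5] "afa" (len 3) => palindrome
Longest palindromic substring: "afa" with length 3

3


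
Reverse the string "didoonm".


Input: didoonm
Reading characters right to left:
  Position 6: 'm'
  Position 5: 'n'
  Position 4: 'o'
  Position 3: 'o'
  Position 2: 'd'
  Position 1: 'i'
  Position 0: 'd'
Reversed: mnoodid

mnoodid


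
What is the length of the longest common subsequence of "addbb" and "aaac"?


LCS of "addbb" and "aaac"
DP table:
           a    a    a    c
      0    0    0    0    0
  a   0    1    1    1    1
  d   0    1    1    1    1
  d   0    1    1    1    1
  b   0    1    1    1    1
  b   0    1    1    1    1
LCS length = dp[5][4] = 1

1


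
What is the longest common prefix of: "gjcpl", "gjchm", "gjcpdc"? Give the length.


Words: gjcpl, gjchm, gjcpdc
  Position 0: all 'g' => match
  Position 1: all 'j' => match
  Position 2: all 'c' => match
  Position 3: ('p', 'h', 'p') => mismatch, stop
LCP = "gjc" (length 3)

3


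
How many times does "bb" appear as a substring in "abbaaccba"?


Searching for "bb" in "abbaaccba"
Scanning each position:
  Position 0: "ab" => no
  Position 1: "bb" => MATCH
  Position 2: "ba" => no
  Position 3: "aa" => no
  Position 4: "ac" => no
  Position 5: "cc" => no
  Position 6: "cb" => no
  Position 7: "ba" => no
Total occurrences: 1

1


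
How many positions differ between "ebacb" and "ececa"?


Comparing "ebacb" and "ececa" position by position:
  Position 0: 'e' vs 'e' => same
  Position 1: 'b' vs 'c' => DIFFER
  Position 2: 'a' vs 'e' => DIFFER
  Position 3: 'c' vs 'c' => same
  Position 4: 'b' vs 'a' => DIFFER
Positions that differ: 3

3


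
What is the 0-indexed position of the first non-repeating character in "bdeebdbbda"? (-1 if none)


Input: bdeebdbbda
Character frequencies:
  'a': 1
  'b': 4
  'd': 3
  'e': 2
Scanning left to right for freq == 1:
  Position 0 ('b'): freq=4, skip
  Position 1 ('d'): freq=3, skip
  Position 2 ('e'): freq=2, skip
  Position 3 ('e'): freq=2, skip
  Position 4 ('b'): freq=4, skip
  Position 5 ('d'): freq=3, skip
  Position 6 ('b'): freq=4, skip
  Position 7 ('b'): freq=4, skip
  Position 8 ('d'): freq=3, skip
  Position 9 ('a'): unique! => answer = 9

9


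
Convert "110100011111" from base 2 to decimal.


Input: "110100011111" in base 2
Positional expansion:
  Digit '1' (value 1) x 2^11 = 2048
  Digit '1' (value 1) x 2^10 = 1024
  Digit '0' (value 0) x 2^9 = 0
  Digit '1' (value 1) x 2^8 = 256
  Digit '0' (value 0) x 2^7 = 0
  Digit '0' (value 0) x 2^6 = 0
  Digit '0' (value 0) x 2^5 = 0
  Digit '1' (value 1) x 2^4 = 16
  Digit '1' (value 1) x 2^3 = 8
  Digit '1' (value 1) x 2^2 = 4
  Digit '1' (value 1) x 2^1 = 2
  Digit '1' (value 1) x 2^0 = 1
Sum = 3359

3359


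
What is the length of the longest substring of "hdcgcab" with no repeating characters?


Input: "hdcgcab"
Sliding window (track last position of each char):
  Position 0 ('h'): window [0,0] length 1 -- new best
  Position 1 ('d'): window [0,1] length 2 -- new best
  Position 2 ('c'): window [0,2] length 3 -- new best
  Position 3 ('g'): window [0,3] length 4 -- new best
  Position 4 ('c'): repeat (last at 2), move window start to 3
  Position 4 ('c'): window [3,4] length 2
  Position 5 ('a'): window [3,5] length 3
  Position 6 ('b'): window [3,6] length 4
Longest substring with no repeats: "hdcg" with length 4

4


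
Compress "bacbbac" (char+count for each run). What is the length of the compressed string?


Input: bacbbac
Runs:
  'b' x 1 => "b1"
  'a' x 1 => "a1"
  'c' x 1 => "c1"
  'b' x 2 => "b2"
  'a' x 1 => "a1"
  'c' x 1 => "c1"
Compressed: "b1a1c1b2a1c1"
Compressed length: 12

12


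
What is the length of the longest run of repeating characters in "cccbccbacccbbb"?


Input: "cccbccbacccbbb"
Scanning for longest run:
  Position 1 ('c'): continues run of 'c', length=2
  Position 2 ('c'): continues run of 'c', length=3
  Position 3 ('b'): new char, reset run to 1
  Position 4 ('c'): new char, reset run to 1
  Position 5 ('c'): continues run of 'c', length=2
  Position 6 ('b'): new char, reset run to 1
  Position 7 ('a'): new char, reset run to 1
  Position 8 ('c'): new char, reset run to 1
  Position 9 ('c'): continues run of 'c', length=2
  Position 10 ('c'): continues run of 'c', length=3
  Position 11 ('b'): new char, reset run to 1
  Position 12 ('b'): continues run of 'b', length=2
  Position 13 ('b'): continues run of 'b', length=3
Longest run: 'c' with length 3

3


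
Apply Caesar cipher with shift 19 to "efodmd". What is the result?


Caesar cipher: shift "efodmd" by 19
  'e' (pos 4) + 19 = pos 23 = 'x'
  'f' (pos 5) + 19 = pos 24 = 'y'
  'o' (pos 14) + 19 = pos 7 = 'h'
  'd' (pos 3) + 19 = pos 22 = 'w'
  'm' (pos 12) + 19 = pos 5 = 'f'
  'd' (pos 3) + 19 = pos 22 = 'w'
Result: xyhwfw

xyhwfw


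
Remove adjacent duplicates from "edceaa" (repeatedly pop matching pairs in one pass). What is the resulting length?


Input: edceaa
Stack-based adjacent duplicate removal:
  Read 'e': push. Stack: e
  Read 'd': push. Stack: ed
  Read 'c': push. Stack: edc
  Read 'e': push. Stack: edce
  Read 'a': push. Stack: edcea
  Read 'a': matches stack top 'a' => pop. Stack: edce
Final stack: "edce" (length 4)

4


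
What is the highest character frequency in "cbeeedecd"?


Input: cbeeedecd
Character counts:
  'b': 1
  'c': 2
  'd': 2
  'e': 4
Maximum frequency: 4

4


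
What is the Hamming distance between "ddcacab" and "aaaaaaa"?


Comparing "ddcacab" and "aaaaaaa" position by position:
  Position 0: 'd' vs 'a' => differ
  Position 1: 'd' vs 'a' => differ
  Position 2: 'c' vs 'a' => differ
  Position 3: 'a' vs 'a' => same
  Position 4: 'c' vs 'a' => differ
  Position 5: 'a' vs 'a' => same
  Position 6: 'b' vs 'a' => differ
Total differences (Hamming distance): 5

5


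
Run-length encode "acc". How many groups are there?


Input: acc
Scanning for consecutive runs:
  Group 1: 'a' x 1 (positions 0-0)
  Group 2: 'c' x 2 (positions 1-2)
Total groups: 2

2


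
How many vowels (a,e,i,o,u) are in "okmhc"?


Input: okmhc
Checking each character:
  'o' at position 0: vowel (running total: 1)
  'k' at position 1: consonant
  'm' at position 2: consonant
  'h' at position 3: consonant
  'c' at position 4: consonant
Total vowels: 1

1


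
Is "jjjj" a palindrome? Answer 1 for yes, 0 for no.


Input: jjjj
Reversed: jjjj
  Compare pos 0 ('j') with pos 3 ('j'): match
  Compare pos 1 ('j') with pos 2 ('j'): match
Result: palindrome

1


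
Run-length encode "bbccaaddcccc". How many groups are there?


Input: bbccaaddcccc
Scanning for consecutive runs:
  Group 1: 'b' x 2 (positions 0-1)
  Group 2: 'c' x 2 (positions 2-3)
  Group 3: 'a' x 2 (positions 4-5)
  Group 4: 'd' x 2 (positions 6-7)
  Group 5: 'c' x 4 (positions 8-11)
Total groups: 5

5


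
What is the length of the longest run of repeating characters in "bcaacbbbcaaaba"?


Input: "bcaacbbbcaaaba"
Scanning for longest run:
  Position 1 ('c'): new char, reset run to 1
  Position 2 ('a'): new char, reset run to 1
  Position 3 ('a'): continues run of 'a', length=2
  Position 4 ('c'): new char, reset run to 1
  Position 5 ('b'): new char, reset run to 1
  Position 6 ('b'): continues run of 'b', length=2
  Position 7 ('b'): continues run of 'b', length=3
  Position 8 ('c'): new char, reset run to 1
  Position 9 ('a'): new char, reset run to 1
  Position 10 ('a'): continues run of 'a', length=2
  Position 11 ('a'): continues run of 'a', length=3
  Position 12 ('b'): new char, reset run to 1
  Position 13 ('a'): new char, reset run to 1
Longest run: 'b' with length 3

3


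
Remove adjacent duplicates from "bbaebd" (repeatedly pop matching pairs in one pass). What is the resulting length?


Input: bbaebd
Stack-based adjacent duplicate removal:
  Read 'b': push. Stack: b
  Read 'b': matches stack top 'b' => pop. Stack: (empty)
  Read 'a': push. Stack: a
  Read 'e': push. Stack: ae
  Read 'b': push. Stack: aeb
  Read 'd': push. Stack: aebd
Final stack: "aebd" (length 4)

4


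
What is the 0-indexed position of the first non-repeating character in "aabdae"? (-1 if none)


Input: aabdae
Character frequencies:
  'a': 3
  'b': 1
  'd': 1
  'e': 1
Scanning left to right for freq == 1:
  Position 0 ('a'): freq=3, skip
  Position 1 ('a'): freq=3, skip
  Position 2 ('b'): unique! => answer = 2

2


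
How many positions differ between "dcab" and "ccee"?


Comparing "dcab" and "ccee" position by position:
  Position 0: 'd' vs 'c' => DIFFER
  Position 1: 'c' vs 'c' => same
  Position 2: 'a' vs 'e' => DIFFER
  Position 3: 'b' vs 'e' => DIFFER
Positions that differ: 3

3


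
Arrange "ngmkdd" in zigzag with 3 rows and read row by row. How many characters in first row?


Zigzag "ngmkdd" into 3 rows:
Placing characters:
  'n' => row 0
  'g' => row 1
  'm' => row 2
  'k' => row 1
  'd' => row 0
  'd' => row 1
Rows:
  Row 0: "nd"
  Row 1: "gkd"
  Row 2: "m"
First row length: 2

2


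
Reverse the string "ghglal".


Input: ghglal
Reading characters right to left:
  Position 5: 'l'
  Position 4: 'a'
  Position 3: 'l'
  Position 2: 'g'
  Position 1: 'h'
  Position 0: 'g'
Reversed: lalghg

lalghg


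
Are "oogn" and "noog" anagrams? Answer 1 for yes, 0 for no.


Strings: "oogn", "noog"
Sorted first:  gnoo
Sorted second: gnoo
Sorted forms match => anagrams

1


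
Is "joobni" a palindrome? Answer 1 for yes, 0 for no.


Input: joobni
Reversed: inbooj
  Compare pos 0 ('j') with pos 5 ('i'): MISMATCH
  Compare pos 1 ('o') with pos 4 ('n'): MISMATCH
  Compare pos 2 ('o') with pos 3 ('b'): MISMATCH
Result: not a palindrome

0


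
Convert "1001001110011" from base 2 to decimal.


Input: "1001001110011" in base 2
Positional expansion:
  Digit '1' (value 1) x 2^12 = 4096
  Digit '0' (value 0) x 2^11 = 0
  Digit '0' (value 0) x 2^10 = 0
  Digit '1' (value 1) x 2^9 = 512
  Digit '0' (value 0) x 2^8 = 0
  Digit '0' (value 0) x 2^7 = 0
  Digit '1' (value 1) x 2^6 = 64
  Digit '1' (value 1) x 2^5 = 32
  Digit '1' (value 1) x 2^4 = 16
  Digit '0' (value 0) x 2^3 = 0
  Digit '0' (value 0) x 2^2 = 0
  Digit '1' (value 1) x 2^1 = 2
  Digit '1' (value 1) x 2^0 = 1
Sum = 4723

4723


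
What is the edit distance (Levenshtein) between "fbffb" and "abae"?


Computing edit distance: "fbffb" -> "abae"
DP table:
           a    b    a    e
      0    1    2    3    4
  f   1    1    2    3    4
  b   2    2    1    2    3
  f   3    3    2    2    3
  f   4    4    3    3    3
  b   5    5    4    4    4
Edit distance = dp[5][4] = 4

4


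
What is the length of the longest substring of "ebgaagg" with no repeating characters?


Input: "ebgaagg"
Sliding window (track last position of each char):
  Position 0 ('e'): window [0,0] length 1 -- new best
  Position 1 ('b'): window [0,1] length 2 -- new best
  Position 2 ('g'): window [0,2] length 3 -- new best
  Position 3 ('a'): window [0,3] length 4 -- new best
  Position 4 ('a'): repeat (last at 3), move window start to 4
  Position 4 ('a'): window [4,4] length 1
  Position 5 ('g'): window [4,5] length 2
  Position 6 ('g'): repeat (last at 5), move window start to 6
  Position 6 ('g'): window [6,6] length 1
Longest substring with no repeats: "ebga" with length 4

4


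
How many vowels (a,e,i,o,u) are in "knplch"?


Input: knplch
Checking each character:
  'k' at position 0: consonant
  'n' at position 1: consonant
  'p' at position 2: consonant
  'l' at position 3: consonant
  'c' at position 4: consonant
  'h' at position 5: consonant
Total vowels: 0

0


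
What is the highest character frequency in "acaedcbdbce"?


Input: acaedcbdbce
Character counts:
  'a': 2
  'b': 2
  'c': 3
  'd': 2
  'e': 2
Maximum frequency: 3

3


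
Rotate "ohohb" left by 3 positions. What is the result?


Input: "ohohb", rotate left by 3
First 3 characters: "oho"
Remaining characters: "hb"
Concatenate remaining + first: "hb" + "oho" = "hboho"

hboho


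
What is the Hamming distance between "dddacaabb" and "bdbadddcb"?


Comparing "dddacaabb" and "bdbadddcb" position by position:
  Position 0: 'd' vs 'b' => differ
  Position 1: 'd' vs 'd' => same
  Position 2: 'd' vs 'b' => differ
  Position 3: 'a' vs 'a' => same
  Position 4: 'c' vs 'd' => differ
  Position 5: 'a' vs 'd' => differ
  Position 6: 'a' vs 'd' => differ
  Position 7: 'b' vs 'c' => differ
  Position 8: 'b' vs 'b' => same
Total differences (Hamming distance): 6

6


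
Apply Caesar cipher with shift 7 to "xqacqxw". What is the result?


Caesar cipher: shift "xqacqxw" by 7
  'x' (pos 23) + 7 = pos 4 = 'e'
  'q' (pos 16) + 7 = pos 23 = 'x'
  'a' (pos 0) + 7 = pos 7 = 'h'
  'c' (pos 2) + 7 = pos 9 = 'j'
  'q' (pos 16) + 7 = pos 23 = 'x'
  'x' (pos 23) + 7 = pos 4 = 'e'
  'w' (pos 22) + 7 = pos 3 = 'd'
Result: exhjxed

exhjxed


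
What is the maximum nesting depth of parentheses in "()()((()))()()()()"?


Input: "()()((()))()()()()"
Tracking depth:
  Position 0 '(': depth becomes 1
  Position 1 ')': depth becomes 0
  Position 2 '(': depth becomes 1
  Position 3 ')': depth becomes 0
  Position 4 '(': depth becomes 1
  Position 5 '(': depth becomes 2
  Position 6 '(': depth becomes 3
  Position 7 ')': depth becomes 2
  Position 8 ')': depth becomes 1
  Position 9 ')': depth becomes 0
  Position 10 '(': depth becomes 1
  Position 11 ')': depth becomes 0
  Position 12 '(': depth becomes 1
  Position 13 ')': depth becomes 0
  Position 14 '(': depth becomes 1
  Position 15 ')': depth becomes 0
  Position 16 '(': depth becomes 1
  Position 17 ')': depth becomes 0
Maximum depth reached: 3

3


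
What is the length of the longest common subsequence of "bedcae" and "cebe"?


LCS of "bedcae" and "cebe"
DP table:
           c    e    b    e
      0    0    0    0    0
  b   0    0    0    1    1
  e   0    0    1    1    2
  d   0    0    1    1    2
  c   0    1    1    1    2
  a   0    1    1    1    2
  e   0    1    2    2    2
LCS length = dp[6][4] = 2

2


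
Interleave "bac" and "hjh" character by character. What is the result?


Interleaving "bac" and "hjh":
  Position 0: 'b' from first, 'h' from second => "bh"
  Position 1: 'a' from first, 'j' from second => "aj"
  Position 2: 'c' from first, 'h' from second => "ch"
Result: bhajch

bhajch


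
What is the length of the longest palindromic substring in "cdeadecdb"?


Input: "cdeadecdb"
Checking substrings for palindromes:
  No multi-char palindromic substrings found
Longest palindromic substring: "c" with length 1

1


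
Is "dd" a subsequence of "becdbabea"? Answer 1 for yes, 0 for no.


Check if "dd" is a subsequence of "becdbabea"
Greedy scan:
  Position 0 ('b'): no match needed
  Position 1 ('e'): no match needed
  Position 2 ('c'): no match needed
  Position 3 ('d'): matches sub[0] = 'd'
  Position 4 ('b'): no match needed
  Position 5 ('a'): no match needed
  Position 6 ('b'): no match needed
  Position 7 ('e'): no match needed
  Position 8 ('a'): no match needed
Only matched 1/2 characters => not a subsequence

0


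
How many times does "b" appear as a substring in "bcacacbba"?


Searching for "b" in "bcacacbba"
Scanning each position:
  Position 0: "b" => MATCH
  Position 1: "c" => no
  Position 2: "a" => no
  Position 3: "c" => no
  Position 4: "a" => no
  Position 5: "c" => no
  Position 6: "b" => MATCH
  Position 7: "b" => MATCH
  Position 8: "a" => no
Total occurrences: 3

3


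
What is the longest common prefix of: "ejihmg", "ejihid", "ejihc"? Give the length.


Words: ejihmg, ejihid, ejihc
  Position 0: all 'e' => match
  Position 1: all 'j' => match
  Position 2: all 'i' => match
  Position 3: all 'h' => match
  Position 4: ('m', 'i', 'c') => mismatch, stop
LCP = "ejih" (length 4)

4


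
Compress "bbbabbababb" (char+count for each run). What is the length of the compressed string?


Input: bbbabbababb
Runs:
  'b' x 3 => "b3"
  'a' x 1 => "a1"
  'b' x 2 => "b2"
  'a' x 1 => "a1"
  'b' x 1 => "b1"
  'a' x 1 => "a1"
  'b' x 2 => "b2"
Compressed: "b3a1b2a1b1a1b2"
Compressed length: 14

14


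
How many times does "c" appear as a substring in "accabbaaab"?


Searching for "c" in "accabbaaab"
Scanning each position:
  Position 0: "a" => no
  Position 1: "c" => MATCH
  Position 2: "c" => MATCH
  Position 3: "a" => no
  Position 4: "b" => no
  Position 5: "b" => no
  Position 6: "a" => no
  Position 7: "a" => no
  Position 8: "a" => no
  Position 9: "b" => no
Total occurrences: 2

2


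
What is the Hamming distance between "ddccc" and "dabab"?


Comparing "ddccc" and "dabab" position by position:
  Position 0: 'd' vs 'd' => same
  Position 1: 'd' vs 'a' => differ
  Position 2: 'c' vs 'b' => differ
  Position 3: 'c' vs 'a' => differ
  Position 4: 'c' vs 'b' => differ
Total differences (Hamming distance): 4

4


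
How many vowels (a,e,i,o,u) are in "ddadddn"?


Input: ddadddn
Checking each character:
  'd' at position 0: consonant
  'd' at position 1: consonant
  'a' at position 2: vowel (running total: 1)
  'd' at position 3: consonant
  'd' at position 4: consonant
  'd' at position 5: consonant
  'n' at position 6: consonant
Total vowels: 1

1


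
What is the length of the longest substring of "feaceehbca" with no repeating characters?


Input: "feaceehbca"
Sliding window (track last position of each char):
  Position 0 ('f'): window [0,0] length 1 -- new best
  Position 1 ('e'): window [0,1] length 2 -- new best
  Position 2 ('a'): window [0,2] length 3 -- new best
  Position 3 ('c'): window [0,3] length 4 -- new best
  Position 4 ('e'): repeat (last at 1), move window start to 2
  Position 4 ('e'): window [2,4] length 3
  Position 5 ('e'): repeat (last at 4), move window start to 5
  Position 5 ('e'): window [5,5] length 1
  Position 6 ('h'): window [5,6] length 2
  Position 7 ('b'): window [5,7] length 3
  Position 8 ('c'): window [5,8] length 4
  Position 9 ('a'): window [5,9] length 5 -- new best
Longest substring with no repeats: "ehbca" with length 5

5
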